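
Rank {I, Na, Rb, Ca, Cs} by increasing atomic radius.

I, Na, Ca, Rb, Cs

Radius decreases left→right (rising Z_eff, same n) and increases top→bottom (higher n).
Here both period and group differ, so the two effects have to be weighed against each other.
Na > I: the two effects oppose for this pair; the across-period effect wins (155 vs 133 pm).
Ca > Na: period and group pull opposite ways; the down-group shift dominates (171 vs 155 pm).
Rb > Ca: both effects reinforce here, so Rb is clearly the larger of the two.
Cs > Rb: Cs sits below Rb in group 1, so the down-group effect alone puts Cs larger.
Tabulated atomic radius (pm): Na 155, Ca 171, Rb 210, I 133, Cs 232.
So from smallest to largest: I < Na < Ca < Rb < Cs.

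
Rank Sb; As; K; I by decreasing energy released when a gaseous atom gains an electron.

I > Sb > As > K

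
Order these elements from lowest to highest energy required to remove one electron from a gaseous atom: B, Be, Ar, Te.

Be is in period 2, group 2; B is in period 2, group 13; Ar is in period 3, group 18; Te is in period 5, group 16.
Removing the outermost electron gets harder across a period and easier down a group.
Neither a single period nor a single group — weigh both effects.
Te > B: the two effects oppose for this pair; the across-period effect wins (869 vs 801 kJ/mol).
Be > Te: period and group pull opposite ways; the down-group shift dominates (900 vs 869 kJ/mol).
Ar > Be: period and group pull opposite ways; the across-period shift dominates (1521 vs 900 kJ/mol).
Note the exception: Be has a higher first ionization energy than B, contrary to the simple trend — removing B's lone 2p electron is easier than breaking Be's filled 2s².
For reference (kJ/mol): Be 900, B 801, Ar 1521, Te 869.
So from lowest to highest: B < Te < Be < Ar.

B, Te, Be, Ar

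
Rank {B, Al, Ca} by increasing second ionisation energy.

Ca, Al, B

After 1 electron has been removed, what remains? B⁺ still has 2 valence electrons; Al⁺ still has 2 valence electrons; Ca⁺ still has 1 valence electron.
All are still removing valence electrons, so compare the +1 ions as you would atoms: IE_2 generally rises across a period (higher Z_eff) and falls down a group (larger shell), subject to the usual subshell exceptions.
Valence configurations: B⁺ [He]2s², Al⁺ [Ne]3s², Ca⁺ [Ar]4s¹.
Tabulated IE_2 (kJ/mol): B 2427, Al 1817, Ca 1145.
So the second ionization energies run Ca < Al < B.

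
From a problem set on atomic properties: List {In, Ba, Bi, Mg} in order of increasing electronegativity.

Ba < Mg < In < Bi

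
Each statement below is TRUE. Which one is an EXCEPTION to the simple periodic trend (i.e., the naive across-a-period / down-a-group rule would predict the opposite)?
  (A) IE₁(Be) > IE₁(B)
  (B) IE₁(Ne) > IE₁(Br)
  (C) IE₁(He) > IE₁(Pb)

(A)

The general trend: first ionization energy increases across a period and decreases down a group.
(A) Be (period 2, group 2) vs B (period 2, group 13): the stated order contradicts the simple trend.
(B) Ne (period 2, group 18) vs Br (period 4, group 17): the stated order agrees with the simple trend.
(C) He (period 1, group 18) vs Pb (period 6, group 14): the stated order agrees with the simple trend.
The exception is (A): removing B's lone 2p electron is easier than breaking Be's filled 2s².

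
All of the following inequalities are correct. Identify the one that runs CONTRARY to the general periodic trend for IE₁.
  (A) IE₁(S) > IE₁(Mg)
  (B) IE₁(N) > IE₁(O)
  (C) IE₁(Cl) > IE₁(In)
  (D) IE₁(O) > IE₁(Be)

The general trend: IE₁ increases across a period and decreases down a group.
(A) S (period 3, group 16) vs Mg (period 3, group 2): the stated order agrees with the simple trend.
(B) N (period 2, group 15) vs O (period 2, group 16): the stated order contradicts the simple trend.
(C) Cl (period 3, group 17) vs In (period 5, group 13): the stated order agrees with the simple trend.
(D) O (period 2, group 16) vs Be (period 2, group 2): the stated order agrees with the simple trend.
The exception is (B): pairing an electron in O's 2p⁴ costs repulsion energy, so O ionizes more easily than half-filled N (2p³).

(B)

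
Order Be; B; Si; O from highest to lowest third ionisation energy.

Be > O > B > Si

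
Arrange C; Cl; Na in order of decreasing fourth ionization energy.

Na > C > Cl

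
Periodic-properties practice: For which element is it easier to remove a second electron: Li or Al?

IE_2 is the cost of taking one more electron from the +1 cation: Li⁺ is the bare [He] core; Al⁺ still has 2 valence electrons.
Pulling an electron out of a noble-gas core costs far more than removing a remaining valence electron, so Li sits at the high end of IE_2.
Tabulated IE_2 (kJ/mol): Li 7298, Al 1817.
Overall IE_2 order: Al < Li.

Al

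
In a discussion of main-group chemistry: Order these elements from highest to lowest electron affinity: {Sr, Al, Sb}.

Al is in period 3, group 13; Sr is in period 5, group 2; Sb is in period 5, group 15.
EA tends to increase across a period and decrease down a group, though the pattern is less regular than for IE or radius.
These span different periods and groups, so the two trends combine.
Al > Sr: relative to Sr, both the across-period and down-group shifts push Al's electron affinity up.
Sb > Al: period and group pull opposite ways; the across-period shift dominates (103 vs 42 kJ/mol).
For reference (kJ/mol): Al 42, Sr 5, Sb 103.
So from highest to lowest: Sb > Al > Sr.

Sb > Al > Sr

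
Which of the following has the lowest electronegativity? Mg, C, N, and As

C is in period 2, group 14; N is in period 2, group 15; Mg is in period 3, group 2; As is in period 4, group 15.
Smaller atoms with higher effective nuclear charge are more electronegative.
Here both period and group differ, so the two effects have to be weighed against each other.
As > Mg: the two effects oppose for this pair; the across-period effect wins (2.18 vs 1.31).
C > As: the two effects oppose for this pair; the down-group effect wins (2.55 vs 2.18).
N > C: N lies to the right of C in period 2, so the across-period effect alone puts N higher.
Tabulated electronegativity (Pauling): C 2.55, N 3.04, Mg 1.31, As 2.18.
The lowest electronegativity among these belongs to Mg.

Mg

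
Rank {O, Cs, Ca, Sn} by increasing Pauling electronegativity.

Atoms toward the upper right of the periodic table pull bonding electrons most strongly.
Here both period and group differ, so the two effects have to be weighed against each other.
Ca > Cs: both effects reinforce here, so Ca is clearly the higher of the two.
Sn > Ca: the two effects oppose for this pair; the across-period effect wins (1.96 vs 1.00).
O > Sn: both effects reinforce here, so O is clearly the higher of the two.
Tabulated electronegativity (Pauling): O 3.44, Ca 1.00, Sn 1.96, Cs 0.79.
So from lowest to highest: Cs < Ca < Sn < O.

Cs < Ca < Sn < O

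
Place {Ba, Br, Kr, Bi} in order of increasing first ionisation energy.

Br is in period 4, group 17; Kr is in period 4, group 18; Ba is in period 6, group 2; Bi is in period 6, group 15.
First ionization energy rises across a period (greater Z_eff holds electrons more tightly) and falls down a group (valence electrons are farther from the nucleus).
Here both period and group differ, so the two effects have to be weighed against each other.
Bi > Ba: Bi lies to the right of Ba in period 6, so the across-period effect alone puts Bi higher.
Br > Bi: relative to Bi, both the across-period and down-group shifts push Br's first ionization energy up.
Kr > Br: Kr lies to the right of Br in period 4, so the across-period effect alone puts Kr higher.
For reference (kJ/mol): Br 1140, Kr 1351, Ba 503, Bi 703.
So from lowest to highest: Ba < Bi < Br < Kr.

Ba < Bi < Br < Kr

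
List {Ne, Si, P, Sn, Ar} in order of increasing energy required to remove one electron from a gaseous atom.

Sn < Si < P < Ar < Ne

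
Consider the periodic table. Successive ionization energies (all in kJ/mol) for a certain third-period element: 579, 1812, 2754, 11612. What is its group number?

Group 13

Look for the largest jump between consecutive ionization energies: IE4/IE3 ≈ 4.2, far larger than any earlier ratio.
That jump marks the point where a core electron is being removed. So the atom has 3 valence electrons.
A main-group element with 3 valence electrons is in group 13.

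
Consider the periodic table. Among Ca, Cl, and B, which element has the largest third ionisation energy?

After 2 electrons have been removed, what remains? Ca²⁺ is the bare [Ar] core; Cl²⁺ still has 5 valence electrons; B²⁺ still has 1 valence electron.
Breaking into a closed-shell core is much more expensive than removing a leftover valence electron — Ca has the largest IE_3 here.
Valence configurations: Cl²⁺ [Ne]3s²3p³, B²⁺ [He]2s¹.
The numbers (kJ/mol): Ca 4912, Cl 3822, B 3660.
Hence IE_3: B < Cl < Ca.

Ca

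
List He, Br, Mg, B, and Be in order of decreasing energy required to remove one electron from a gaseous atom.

He is in period 1, group 18; Be is in period 2, group 2; B is in period 2, group 13; Mg is in period 3, group 2; Br is in period 4, group 17.
Removing the outermost electron gets harder across a period and easier down a group.
Neither a single period nor a single group — weigh both effects.
B > Mg: relative to Mg, both the across-period and down-group shifts push B's first ionization energy up.
Be > B: this pair runs against the simple trend — see the exception note.
Br > Be: period and group pull opposite ways; the across-period shift dominates (1140 vs 900 kJ/mol).
He > Br: relative to Br, both the across-period and down-group shifts push He's first ionization energy up.
Note the exception: Be has a higher first ionization energy than B, contrary to the simple trend — removing B's lone 2p electron is easier than breaking Be's filled 2s².
Tabulated first ionization energy (kJ/mol): He 2372, Be 900, B 801, Mg 738, Br 1140.
So from highest to lowest: He > Br > Be > B > Mg.

He > Br > Be > B > Mg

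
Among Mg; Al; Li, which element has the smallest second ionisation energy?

Mg

The second ionization energy removes an electron from the +1 ion. For each element: Mg⁺ still has 1 valence electron; Al⁺ still has 2 valence electrons; Li⁺ is the bare [He] core.
Core electrons are held far more tightly than valence electrons, so Li tops the IE_2 order.
Valence configurations: Mg⁺ [Ne]3s¹, Al⁺ [Ne]3s².
Approximate IE_2 values (kJ/mol): Mg 1451, Al 1817, Li 7298.
So the second ionization energies run Mg < Al < Li.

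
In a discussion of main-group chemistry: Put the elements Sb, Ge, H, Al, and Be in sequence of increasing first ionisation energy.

H is in period 1, group 1; Be is in period 2, group 2; Al is in period 3, group 13; Ge is in period 4, group 14; Sb is in period 5, group 15.
IE₁ increases left→right with effective nuclear charge and decreases top→bottom as the valence shell moves farther out.
These sit on a diagonal, where the across-period and down-group effects partly cancel.
Ge > Al: the two effects oppose for this pair; the across-period effect wins (762 vs 578 kJ/mol).
Sb > Ge: period and group pull opposite ways; the across-period shift dominates (831 vs 762 kJ/mol).
Be > Sb: the two effects oppose for this pair; the down-group effect wins (900 vs 831 kJ/mol).
H > Be: period and group pull opposite ways; the down-group shift dominates (1312 vs 900 kJ/mol).
For reference (kJ/mol): H 1312, Be 900, Al 578, Ge 762, Sb 831.
So from lowest to highest: Al < Ge < Sb < Be < H.

Al, Ge, Sb, Be, H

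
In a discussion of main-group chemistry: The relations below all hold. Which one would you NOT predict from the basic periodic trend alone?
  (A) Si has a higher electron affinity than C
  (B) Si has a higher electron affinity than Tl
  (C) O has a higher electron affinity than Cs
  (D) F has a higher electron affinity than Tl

(A)

The general trend: electron affinity increases across a period and decreases down a group.
(A) Si (period 3, group 14) vs C (period 2, group 14): the stated order contradicts the simple trend.
(B) Si (period 3, group 14) vs Tl (period 6, group 13): the stated order agrees with the simple trend.
(C) O (period 2, group 16) vs Cs (period 6, group 1): the stated order agrees with the simple trend.
(D) F (period 2, group 17) vs Tl (period 6, group 13): the stated order agrees with the simple trend.
The exception is (A): Si's larger, more diffuse 3p orbitals accept an added electron slightly more readily than C's compact 2p.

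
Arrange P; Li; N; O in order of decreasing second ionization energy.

After 1 electron has been removed, what remains? P⁺ still has 4 valence electrons; Li⁺ is the bare [He] core; N⁺ still has 4 valence electrons; O⁺ still has 5 valence electrons.
Core electrons are held far more tightly than valence electrons, so Li tops the IE_2 order.
Valence configurations: P⁺ [Ne]3s²3p², N⁺ [He]2s²2p², O⁺ [He]2s²2p³.
The numbers (kJ/mol): P 1907, Li 7298, N 2856, O 3388.
Overall IE_2 order: P < N < O < Li.

Li, O, N, P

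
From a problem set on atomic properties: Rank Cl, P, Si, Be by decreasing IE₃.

Be, Cl, Si, P

The third ionization energy removes an electron from the +2 ion. For each element: Cl²⁺ still has 5 valence electrons; P²⁺ still has 3 valence electrons; Si²⁺ still has 2 valence electrons; Be²⁺ is the bare [He] core.
Pulling an electron out of a noble-gas core costs far more than removing a remaining valence electron, so Be sits at the high end of IE_3.
Valence configurations: Cl²⁺ [Ne]3s²3p³, P²⁺ [Ne]3s²3p¹, Si²⁺ [Ne]3s².
P²⁺ loses a lone 3p electron whereas Si²⁺ must break into a filled 3s² pair, so IE_3(Si) > IE_3(P) even though P has the higher nuclear charge.
Tabulated IE_3 (kJ/mol): Cl 3822, P 2914, Si 3232, Be 14849.
Putting it together, IE_3: P < Si < Cl < Be.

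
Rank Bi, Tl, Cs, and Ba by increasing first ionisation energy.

Cs, Ba, Tl, Bi

First ionization energy rises across a period (greater Z_eff holds electrons more tightly) and falls down a group (valence electrons are farther from the nucleus).
All lie in period 6, so first ionization energy increases left to right.
So from lowest to highest: Cs < Ba < Tl < Bi.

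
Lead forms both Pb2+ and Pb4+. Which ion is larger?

Pb2+

Both ions have Z = 82 protons, but Pb4+ has lost more electrons, so its remaining electrons feel a larger effective nuclear charge per electron and are pulled in more tightly.
Higher positive charge → smaller ion, so Pb2+ > Pb4+.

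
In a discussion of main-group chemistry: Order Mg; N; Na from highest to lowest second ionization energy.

After 1 electron has been removed, what remains? Mg⁺ still has 1 valence electron; N⁺ still has 4 valence electrons; Na⁺ is the bare [Ne] core.
Pulling an electron out of a noble-gas core costs far more than removing a remaining valence electron, so Na sits at the high end of IE_2.
Valence configurations: Mg⁺ [Ne]3s¹, N⁺ [He]2s²2p².
The numbers (kJ/mol): Mg 1451, N 2856, Na 4562.
So the second ionization energies run Mg < N < Na.

Na > N > Mg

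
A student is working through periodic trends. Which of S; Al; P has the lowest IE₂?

Al

IE_2 is the cost of taking one more electron from the +1 cation: S⁺ still has 5 valence electrons; Al⁺ still has 2 valence electrons; P⁺ still has 4 valence electrons.
All are still removing valence electrons, so compare the +1 ions as you would atoms: IE_2 generally rises across a period (higher Z_eff) and falls down a group (larger shell), subject to the usual subshell exceptions.
Valence configurations: S⁺ [Ne]3s²3p³, Al⁺ [Ne]3s², P⁺ [Ne]3s²3p².
Tabulated IE_2 (kJ/mol): S 2252, Al 1817, P 1907.
Hence IE_2: Al < P < S.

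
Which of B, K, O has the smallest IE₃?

B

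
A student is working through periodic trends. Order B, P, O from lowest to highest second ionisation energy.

The second ionization energy removes an electron from the +1 ion. For each element: B⁺ still has 2 valence electrons; P⁺ still has 4 valence electrons; O⁺ still has 5 valence electrons.
All are still removing valence electrons, so compare the +1 ions as you would atoms: IE_2 generally rises across a period (higher Z_eff) and falls down a group (larger shell), subject to the usual subshell exceptions.
Valence configurations: B⁺ [He]2s², P⁺ [Ne]3s²3p², O⁺ [He]2s²2p³.
Tabulated IE_2 (kJ/mol): B 2427, P 1907, O 3388.
Hence IE_2: P < B < O.

P < B < O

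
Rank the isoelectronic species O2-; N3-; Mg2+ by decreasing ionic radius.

N3- > O2- > Mg2+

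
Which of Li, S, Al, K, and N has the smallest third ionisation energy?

Al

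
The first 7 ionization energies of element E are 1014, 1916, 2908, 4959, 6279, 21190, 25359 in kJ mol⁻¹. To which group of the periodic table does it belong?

Look for the largest jump between consecutive ionization energies: IE6/IE5 ≈ 3.4, far larger than any earlier ratio.
That jump marks the point where a core electron is being removed. So the atom has 5 valence electrons.
A main-group element with 5 valence electrons is in group 15.

Group 15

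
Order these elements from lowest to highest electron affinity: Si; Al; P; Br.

Al is in period 3, group 13; Si is in period 3, group 14; P is in period 3, group 15; Br is in period 4, group 17.
EA tends to increase across a period and decrease down a group, though the pattern is less regular than for IE or radius.
Here both period and group differ, so the two effects have to be weighed against each other.
P > Al: P lies to the right of Al in period 3, so the across-period effect alone puts P higher.
Si > P: this pair runs against the simple trend — see the exception note.
Br > Si: the two effects oppose for this pair; the across-period effect wins (325 vs 134 kJ/mol).
Note the exception: Si has a higher electron affinity than P, contrary to the simple trend — adding an electron to P's half-filled 3p³ is unfavourable, so Si (3p²) has the more exothermic EA.
Approximate values (kJ/mol): Al 42, Si 134, P 72, Br 325.
So from lowest to highest: Al < P < Si < Br.

Al < P < Si < Br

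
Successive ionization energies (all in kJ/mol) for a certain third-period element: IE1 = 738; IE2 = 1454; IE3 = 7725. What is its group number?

Group 2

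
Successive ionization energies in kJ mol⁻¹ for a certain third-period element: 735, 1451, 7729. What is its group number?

Group 2

Look for the largest jump between consecutive ionization energies: IE3/IE2 ≈ 5.3, far larger than any earlier ratio.
That jump marks the point where a core electron is being removed. So the atom has 2 valence electrons.
A main-group element with 2 valence electrons is in group 2.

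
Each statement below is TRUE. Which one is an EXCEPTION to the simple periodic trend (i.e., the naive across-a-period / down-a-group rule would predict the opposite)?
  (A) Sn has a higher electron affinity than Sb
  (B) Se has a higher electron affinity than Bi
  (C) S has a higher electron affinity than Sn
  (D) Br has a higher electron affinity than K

The general trend: electron affinity increases across a period and decreases down a group.
(A) Sn (period 5, group 14) vs Sb (period 5, group 15): the stated order contradicts the simple trend.
(B) Se (period 4, group 16) vs Bi (period 6, group 15): the stated order agrees with the simple trend.
(C) S (period 3, group 16) vs Sn (period 5, group 14): the stated order agrees with the simple trend.
(D) Br (period 4, group 17) vs K (period 4, group 1): the stated order agrees with the simple trend.
The exception is (A): adding an electron to Sb's half-filled 5p³ is unfavourable, so Sn has the more exothermic EA.

(A)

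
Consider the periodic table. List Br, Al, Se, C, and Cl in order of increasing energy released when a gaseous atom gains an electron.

C is in period 2, group 14; Al is in period 3, group 13; Cl is in period 3, group 17; Se is in period 4, group 16; Br is in period 4, group 17.
Adding an electron releases more energy for atoms nearer the top right (short of the noble gases).
Neither a single period nor a single group — weigh both effects.
C > Al: both effects reinforce here, so C is clearly the higher of the two.
Se > C: period and group pull opposite ways; the across-period shift dominates (195 vs 122 kJ/mol).
Br > Se: both are in period 4; the period trend gives Br the larger value.
Cl > Br: they share group 17; the group trend gives Cl the larger value.
Approximate values (kJ/mol): C 122, Al 42, Cl 349, Se 195, Br 325.
So from lowest to highest: Al < C < Se < Br < Cl.

Al, C, Se, Br, Cl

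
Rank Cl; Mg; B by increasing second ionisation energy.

Mg < Cl < B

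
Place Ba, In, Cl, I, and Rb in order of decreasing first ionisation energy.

Cl, I, In, Ba, Rb

Cl is in period 3, group 17; Rb is in period 5, group 1; In is in period 5, group 13; I is in period 5, group 17; Ba is in period 6, group 2.
First ionization energy rises across a period (greater Z_eff holds electrons more tightly) and falls down a group (valence electrons are farther from the nucleus).
These span different periods and groups, so the two trends combine.
Ba > Rb: the two effects oppose for this pair; the across-period effect wins (503 vs 403 kJ/mol).
In > Ba: both effects reinforce here, so In is clearly the higher of the two.
I > In: both are in period 5; the period trend gives I the larger value.
Cl > I: they share group 17; the group trend gives Cl the larger value.
For reference (kJ/mol): Cl 1251, Rb 403, In 558, I 1008, Ba 503.
So from highest to lowest: Cl > I > In > Ba > Rb.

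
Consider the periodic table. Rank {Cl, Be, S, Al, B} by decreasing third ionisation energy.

Consider each +2 ion: Cl²⁺ still has 5 valence electrons; Be²⁺ is the bare [He] core; S²⁺ still has 4 valence electrons; Al²⁺ still has 1 valence electron; B²⁺ still has 1 valence electron.
Pulling an electron out of a noble-gas core costs far more than removing a remaining valence electron, so Be sits at the high end of IE_3.
Valence configurations: Cl²⁺ [Ne]3s²3p³, S²⁺ [Ne]3s²3p², Al²⁺ [Ne]3s¹, B²⁺ [He]2s¹.
Tabulated IE_3 (kJ/mol): Cl 3822, Be 14849, S 3357, Al 2745, B 3660.
Hence IE_3: Al < S < B < Cl < Be.

Be, Cl, B, S, Al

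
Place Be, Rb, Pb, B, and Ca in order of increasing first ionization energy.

IE₁ increases left→right with effective nuclear charge and decreases top→bottom as the valence shell moves farther out.
Here both period and group differ, so the two effects have to be weighed against each other.
Ca > Rb: relative to Rb, both the across-period and down-group shifts push Ca's first ionization energy up.
Pb > Ca: the two effects oppose for this pair; the across-period effect wins (716 vs 590 kJ/mol).
B > Pb: period and group pull opposite ways; the down-group shift dominates (801 vs 716 kJ/mol).
Be > B: this pair runs against the simple trend — see the exception note.
Note the exception: Be has a higher first ionization energy than B, contrary to the simple trend — removing B's lone 2p electron is easier than breaking Be's filled 2s².
Approximate values (kJ/mol): Be 900, B 801, Ca 590, Rb 403, Pb 716.
So from lowest to highest: Rb < Ca < Pb < B < Be.

Rb, Ca, Pb, B, Be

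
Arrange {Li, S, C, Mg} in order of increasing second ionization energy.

Mg < S < C < Li

Consider each +1 ion: Li⁺ is the bare [He] core; S⁺ still has 5 valence electrons; C⁺ still has 3 valence electrons; Mg⁺ still has 1 valence electron.
Pulling an electron out of a noble-gas core costs far more than removing a remaining valence electron, so Li sits at the high end of IE_2.
Valence configurations: S⁺ [Ne]3s²3p³, C⁺ [He]2s²2p¹, Mg⁺ [Ne]3s¹.
Approximate IE_2 values (kJ/mol): Li 7298, S 2252, C 2353, Mg 1451.
Overall IE_2 order: Mg < S < C < Li.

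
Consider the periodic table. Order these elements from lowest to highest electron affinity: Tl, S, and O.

Atoms with high Z_eff and room in the valence shell (especially the halogens) have the most exothermic electron affinities.
Neither a single period nor a single group — weigh both effects.
O > Tl: relative to Tl, both the across-period and down-group shifts push O's electron affinity up.
S > O: this pair runs against the simple trend — see the exception note.
Note the exception: S has a higher electron affinity than O, contrary to the simple trend — the compact 2p subshell of O repels the added electron more than S's larger 3p does.
Tabulated electron affinity (kJ/mol): O 141, S 200, Tl 19.
So from lowest to highest: Tl < O < S.

Tl < O < S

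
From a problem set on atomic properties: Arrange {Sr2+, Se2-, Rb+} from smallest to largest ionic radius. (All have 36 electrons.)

All of these have 36 electrons, so size is governed by nuclear charge alone: the more protons, the stronger the pull on the same electron cloud, and the smaller the ion.
Nuclear charges: Sr2+ (Z=38), Rb+ (Z=37), Se2- (Z=34).
Smallest to largest: Sr2+ < Rb+ < Se2-.

Sr2+, Rb+, Se2-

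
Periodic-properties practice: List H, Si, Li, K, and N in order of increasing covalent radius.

H is in period 1, group 1; Li is in period 2, group 1; N is in period 2, group 15; Si is in period 3, group 14; K is in period 4, group 1.
Across a period the added protons contract the valence shell; down a group each new principal shell makes the atom larger.
Neither a single period nor a single group — weigh both effects.
N > H: the two effects oppose for this pair; the down-group effect wins (71 vs 32 pm).
Si > N: relative to N, both the across-period and down-group shifts push Si's atomic radius up.
Li > Si: period and group pull opposite ways; the across-period shift dominates (133 vs 116 pm).
K > Li: they share group 1; the group trend gives K the larger value.
Approximate values (pm): H 32, Li 133, N 71, Si 116, K 196.
So from smallest to largest: H < N < Si < Li < K.

H, N, Si, Li, K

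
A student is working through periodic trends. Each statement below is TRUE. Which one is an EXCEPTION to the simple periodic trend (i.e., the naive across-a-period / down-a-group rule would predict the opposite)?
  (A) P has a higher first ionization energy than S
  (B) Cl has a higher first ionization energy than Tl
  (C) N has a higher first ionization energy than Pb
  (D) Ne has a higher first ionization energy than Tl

The general trend: first ionization energy increases across a period and decreases down a group.
(A) P (period 3, group 15) vs S (period 3, group 16): the stated order contradicts the simple trend.
(B) Cl (period 3, group 17) vs Tl (period 6, group 13): the stated order agrees with the simple trend.
(C) N (period 2, group 15) vs Pb (period 6, group 14): the stated order agrees with the simple trend.
(D) Ne (period 2, group 18) vs Tl (period 6, group 13): the stated order agrees with the simple trend.
The exception is (A): S (3p⁴) ionizes more easily than half-filled P (3p³) because the paired 3p electron in S is pushed out by e⁻–e⁻ repulsion.

(A)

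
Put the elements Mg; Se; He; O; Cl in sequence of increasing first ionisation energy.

He is in period 1, group 18; O is in period 2, group 16; Mg is in period 3, group 2; Cl is in period 3, group 17; Se is in period 4, group 16.
IE₁ increases left→right with effective nuclear charge and decreases top→bottom as the valence shell moves farther out.
Neither a single period nor a single group — weigh both effects.
Se > Mg: the two effects oppose for this pair; the across-period effect wins (941 vs 738 kJ/mol).
Cl > Se: relative to Se, both the across-period and down-group shifts push Cl's first ionization energy up.
O > Cl: the two effects oppose for this pair; the down-group effect wins (1314 vs 1251 kJ/mol).
He > O: both effects reinforce here, so He is clearly the higher of the two.
Approximate values (kJ/mol): He 2372, O 1314, Mg 738, Cl 1251, Se 941.
So from lowest to highest: Mg < Se < Cl < O < He.

Mg < Se < Cl < O < He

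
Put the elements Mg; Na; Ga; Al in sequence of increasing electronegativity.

Na < Mg < Al < Ga

Electronegativity increases across a period and decreases down a group, tracking effective nuclear charge and atomic size.
These span different periods and groups, so the two trends combine.
Mg > Na: both are in period 3; the period trend gives Mg the larger value.
Al > Mg: both are in period 3; the period trend gives Al the larger value.
Ga > Al: this pair runs against the simple trend — see the exception note.
Note the exception: Ga has a higher electronegativity than Al, contrary to the simple trend — poor shielding by filled d (and f) subshells raises the heavier element's effective nuclear charge more than the simple down-group trend predicts.
Approximate values (Pauling): Na 0.93, Mg 1.31, Al 1.61, Ga 1.81.
So from lowest to highest: Na < Mg < Al < Ga.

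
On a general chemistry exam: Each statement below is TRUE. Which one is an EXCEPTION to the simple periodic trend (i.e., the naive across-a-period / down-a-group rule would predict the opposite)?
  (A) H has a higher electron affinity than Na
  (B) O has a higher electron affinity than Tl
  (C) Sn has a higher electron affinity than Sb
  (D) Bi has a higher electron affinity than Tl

(C)

The general trend: electron affinity increases across a period and decreases down a group.
(A) H (period 1, group 1) vs Na (period 3, group 1): the stated order agrees with the simple trend.
(B) O (period 2, group 16) vs Tl (period 6, group 13): the stated order agrees with the simple trend.
(C) Sn (period 5, group 14) vs Sb (period 5, group 15): the stated order contradicts the simple trend.
(D) Bi (period 6, group 15) vs Tl (period 6, group 13): the stated order agrees with the simple trend.
The exception is (C): adding an electron to Sb's half-filled 5p³ is unfavourable, so Sn has the more exothermic EA.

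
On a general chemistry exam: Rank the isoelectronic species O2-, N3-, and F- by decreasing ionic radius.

N3-, O2-, F-

All of these have 10 electrons, so size is governed by nuclear charge alone: the more protons, the stronger the pull on the same electron cloud, and the smaller the ion.
Nuclear charges: F- (Z=9), O2- (Z=8), N3- (Z=7).
Largest to smallest: N3- > O2- > F-.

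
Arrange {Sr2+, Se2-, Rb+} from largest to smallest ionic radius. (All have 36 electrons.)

Se2-, Rb+, Sr2+

All of these have 36 electrons, so size is governed by nuclear charge alone: the more protons, the stronger the pull on the same electron cloud, and the smaller the ion.
Nuclear charges: Sr2+ (Z=38), Rb+ (Z=37), Se2- (Z=34).
Largest to smallest: Se2- > Rb+ > Sr2+.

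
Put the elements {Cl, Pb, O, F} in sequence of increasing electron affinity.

Pb, O, F, Cl

O is in period 2, group 16; F is in period 2, group 17; Cl is in period 3, group 17; Pb is in period 6, group 14.
Electron affinity generally becomes more exothermic across a period toward the halogens and less exothermic down a group.
These span different periods and groups, so the two trends combine.
O > Pb: relative to Pb, both the across-period and down-group shifts push O's electron affinity up.
F > O: F lies to the right of O in period 2, so the across-period effect alone puts F higher.
Cl > F: this pair runs against the simple trend — see the exception note.
Note the exception: Cl has a higher electron affinity than F, contrary to the simple trend — F's small 2p subshell makes the incoming electron feel strong e⁻–e⁻ repulsion, so Cl actually releases more energy on gaining an electron.
Tabulated electron affinity (kJ/mol): O 141, F 328, Cl 349, Pb 35.
So from lowest to highest: Pb < O < F < Cl.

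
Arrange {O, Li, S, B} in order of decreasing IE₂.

Li > O > B > S

After 1 electron has been removed, what remains? O⁺ still has 5 valence electrons; Li⁺ is the bare [He] core; S⁺ still has 5 valence electrons; B⁺ still has 2 valence electrons.
Breaking into a closed-shell core is much more expensive than removing a leftover valence electron — Li has the largest IE_2 here.
Valence configurations: O⁺ [He]2s²2p³, S⁺ [Ne]3s²3p³, B⁺ [He]2s².
The numbers (kJ/mol): O 3388, Li 7298, S 2252, B 2427.
Hence IE_2: S < B < O < Li.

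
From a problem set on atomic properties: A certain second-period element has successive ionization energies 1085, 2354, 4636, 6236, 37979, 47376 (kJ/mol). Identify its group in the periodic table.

Look for the largest jump between consecutive ionization energies: IE5/IE4 ≈ 6.1, far larger than any earlier ratio.
That jump marks the point where a core electron is being removed. So the atom has 4 valence electrons.
A main-group element with 4 valence electrons is in group 14.

Group 14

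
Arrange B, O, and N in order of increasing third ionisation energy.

B < N < O

Consider each +2 ion: B²⁺ still has 1 valence electron; O²⁺ still has 4 valence electrons; N²⁺ still has 3 valence electrons.
All are still removing valence electrons, so compare the +2 ions as you would atoms: IE_3 generally rises across a period (higher Z_eff) and falls down a group (larger shell), subject to the usual subshell exceptions.
Valence configurations: B²⁺ [He]2s¹, O²⁺ [He]2s²2p², N²⁺ [He]2s²2p¹.
Tabulated IE_3 (kJ/mol): B 3660, O 5300, N 4578.
Hence IE_3: B < N < O.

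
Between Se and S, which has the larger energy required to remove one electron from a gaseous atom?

S

Removing the outermost electron gets harder across a period and easier down a group.
All are in group 16, so first ionization energy increases up the group.
So S has the larger energy required to remove one electron from a gaseous atom (S > Se).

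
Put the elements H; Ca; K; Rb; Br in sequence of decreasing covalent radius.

H is in period 1, group 1; K is in period 4, group 1; Ca is in period 4, group 2; Br is in period 4, group 17; Rb is in period 5, group 1.
Across a period the added protons contract the valence shell; down a group each new principal shell makes the atom larger.
These span different periods and groups, so the two trends combine.
Br > H: the two effects oppose for this pair; the down-group effect wins (114 vs 32 pm).
Ca > Br: Ca lies to the left of Br in period 4, so the across-period effect alone puts Ca larger.
K > Ca: both are in period 4; the period trend gives K the larger value.
Rb > K: Rb sits below K in group 1, so the down-group effect alone puts Rb larger.
Approximate values (pm): H 32, K 196, Ca 171, Br 114, Rb 210.
So from largest to smallest: Rb > K > Ca > Br > H.

Rb, K, Ca, Br, H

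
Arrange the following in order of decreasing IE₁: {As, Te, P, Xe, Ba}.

Xe > P > As > Te > Ba

First ionization energy rises across a period (greater Z_eff holds electrons more tightly) and falls down a group (valence electrons are farther from the nucleus).
Here both period and group differ, so the two effects have to be weighed against each other.
Te > Ba: both effects reinforce here, so Te is clearly the higher of the two.
As > Te: the two effects oppose for this pair; the down-group effect wins (947 vs 869 kJ/mol).
P > As: they share group 15; the group trend gives P the larger value.
Xe > P: the two effects oppose for this pair; the across-period effect wins (1170 vs 1012 kJ/mol).
Approximate values (kJ/mol): P 1012, As 947, Te 869, Xe 1170, Ba 503.
So from highest to lowest: Xe > P > As > Te > Ba.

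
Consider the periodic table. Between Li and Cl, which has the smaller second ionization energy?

Cl

The second ionization energy removes an electron from the +1 ion. For each element: Li⁺ is the bare [He] core; Cl⁺ still has 6 valence electrons.
Pulling an electron out of a noble-gas core costs far more than removing a remaining valence electron, so Li sits at the high end of IE_2.
Tabulated IE_2 (kJ/mol): Li 7298, Cl 2298.
Hence IE_2: Cl < Li.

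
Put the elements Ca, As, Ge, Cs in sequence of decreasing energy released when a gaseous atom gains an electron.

Ca is in period 4, group 2; Ge is in period 4, group 14; As is in period 4, group 15; Cs is in period 6, group 1.
EA tends to increase across a period and decrease down a group, though the pattern is less regular than for IE or radius.
Here both period and group differ, so the two effects have to be weighed against each other.
Cs > Ca: this pair runs against the simple trend — see the exception note.
As > Cs: both effects reinforce here, so As is clearly the higher of the two.
Ge > As: this pair runs against the simple trend — see the exception note.
Note the exception: Cs has a higher electron affinity than Ca, contrary to the simple trend — adding an electron to Ca (ns²) has to open a new, higher-energy np subshell, which is unfavourable.
Note the exception: Ge has a higher electron affinity than As, contrary to the simple trend — adding an electron to As's half-filled 4p³ is unfavourable, so Ge (4p²) has the more exothermic EA.
For reference (kJ/mol): Ca 2, Ge 119, As 78, Cs 46.
So from highest to lowest: Ge > As > Cs > Ca.

Ge > As > Cs > Ca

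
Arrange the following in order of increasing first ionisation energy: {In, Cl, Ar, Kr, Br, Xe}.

Cl is in period 3, group 17; Ar is in period 3, group 18; Br is in period 4, group 17; Kr is in period 4, group 18; In is in period 5, group 13; Xe is in period 5, group 18.
First ionization energy rises across a period (greater Z_eff holds electrons more tightly) and falls down a group (valence electrons are farther from the nucleus).
These span different periods and groups, so the two trends combine.
Br > In: both effects reinforce here, so Br is clearly the higher of the two.
Xe > Br: period and group pull opposite ways; the across-period shift dominates (1170 vs 1140 kJ/mol).
Cl > Xe: the two effects oppose for this pair; the down-group effect wins (1251 vs 1170 kJ/mol).
Kr > Cl: period and group pull opposite ways; the across-period shift dominates (1351 vs 1251 kJ/mol).
Ar > Kr: Ar sits above Kr in group 18, so the down-group effect alone puts Ar higher.
Approximate values (kJ/mol): Cl 1251, Ar 1521, Br 1140, Kr 1351, In 558, Xe 1170.
So from lowest to highest: In < Br < Xe < Cl < Kr < Ar.

In < Br < Xe < Cl < Kr < Ar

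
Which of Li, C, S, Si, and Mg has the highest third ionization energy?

Li

Consider each +2 ion: Li²⁺ is already 1 electron into the core; C²⁺ still has 2 valence electrons; S²⁺ still has 4 valence electrons; Si²⁺ still has 2 valence electrons; Mg²⁺ is the bare [Ne] core.
Breaking into a closed-shell core is much more expensive than removing a leftover valence electron — Mg and Li have the largest IE_3 here.
Valence configurations: C²⁺ [He]2s², S²⁺ [Ne]3s²3p², Si²⁺ [Ne]3s².
Approximate IE_3 values (kJ/mol): Li 11815, C 4620, S 3357, Si 3232, Mg 7733.
So the third ionization energies run Si < S < C < Mg < Li.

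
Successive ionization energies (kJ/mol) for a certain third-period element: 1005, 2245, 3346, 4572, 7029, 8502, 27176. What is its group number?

Group 16

Look for the largest jump between consecutive ionization energies: IE7/IE6 ≈ 3.2, far larger than any earlier ratio.
That jump marks the point where a core electron is being removed. So the atom has 6 valence electrons.
A main-group element with 6 valence electrons is in group 16.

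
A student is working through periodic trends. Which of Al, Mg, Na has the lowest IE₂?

Mg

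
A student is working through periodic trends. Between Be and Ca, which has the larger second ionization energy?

Be

After 1 electron has been removed, what remains? Be⁺ still has 1 valence electron; Ca⁺ still has 1 valence electron.
All are still removing valence electrons, so compare the +1 ions as you would atoms: IE_2 generally rises across a period (higher Z_eff) and falls down a group (larger shell), subject to the usual subshell exceptions.
Valence configurations: Be⁺ [He]2s¹, Ca⁺ [Ar]4s¹.
The numbers (kJ/mol): Be 1757, Ca 1145.
Hence IE_2: Ca < Be.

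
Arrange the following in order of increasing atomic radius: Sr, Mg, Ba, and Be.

Radius decreases left→right (rising Z_eff, same n) and increases top→bottom (higher n).
All are in group 2, so atomic radius increases down the group.
So from smallest to largest: Be < Mg < Sr < Ba.

Be < Mg < Sr < Ba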